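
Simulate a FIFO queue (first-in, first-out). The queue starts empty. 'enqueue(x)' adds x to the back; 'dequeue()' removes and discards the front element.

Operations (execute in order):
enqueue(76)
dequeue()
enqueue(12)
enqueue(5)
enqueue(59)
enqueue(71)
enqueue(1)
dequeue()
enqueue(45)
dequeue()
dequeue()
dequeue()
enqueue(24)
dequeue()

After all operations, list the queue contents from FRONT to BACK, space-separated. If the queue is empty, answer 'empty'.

Answer: 45 24

Derivation:
enqueue(76): [76]
dequeue(): []
enqueue(12): [12]
enqueue(5): [12, 5]
enqueue(59): [12, 5, 59]
enqueue(71): [12, 5, 59, 71]
enqueue(1): [12, 5, 59, 71, 1]
dequeue(): [5, 59, 71, 1]
enqueue(45): [5, 59, 71, 1, 45]
dequeue(): [59, 71, 1, 45]
dequeue(): [71, 1, 45]
dequeue(): [1, 45]
enqueue(24): [1, 45, 24]
dequeue(): [45, 24]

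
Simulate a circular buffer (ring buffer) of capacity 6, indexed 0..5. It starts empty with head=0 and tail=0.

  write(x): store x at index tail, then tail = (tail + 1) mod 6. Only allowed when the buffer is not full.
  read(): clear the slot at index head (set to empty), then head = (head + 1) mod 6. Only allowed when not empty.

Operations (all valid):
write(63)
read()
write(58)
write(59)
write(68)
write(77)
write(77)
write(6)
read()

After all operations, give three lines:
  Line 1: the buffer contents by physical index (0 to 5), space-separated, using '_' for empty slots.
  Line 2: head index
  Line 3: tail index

Answer: 6 _ 59 68 77 77
2
1

Derivation:
write(63): buf=[63 _ _ _ _ _], head=0, tail=1, size=1
read(): buf=[_ _ _ _ _ _], head=1, tail=1, size=0
write(58): buf=[_ 58 _ _ _ _], head=1, tail=2, size=1
write(59): buf=[_ 58 59 _ _ _], head=1, tail=3, size=2
write(68): buf=[_ 58 59 68 _ _], head=1, tail=4, size=3
write(77): buf=[_ 58 59 68 77 _], head=1, tail=5, size=4
write(77): buf=[_ 58 59 68 77 77], head=1, tail=0, size=5
write(6): buf=[6 58 59 68 77 77], head=1, tail=1, size=6
read(): buf=[6 _ 59 68 77 77], head=2, tail=1, size=5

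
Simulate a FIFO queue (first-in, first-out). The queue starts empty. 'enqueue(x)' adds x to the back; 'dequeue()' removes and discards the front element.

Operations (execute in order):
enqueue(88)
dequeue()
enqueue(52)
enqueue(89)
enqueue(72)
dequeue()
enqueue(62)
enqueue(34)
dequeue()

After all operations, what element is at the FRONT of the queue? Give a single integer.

enqueue(88): queue = [88]
dequeue(): queue = []
enqueue(52): queue = [52]
enqueue(89): queue = [52, 89]
enqueue(72): queue = [52, 89, 72]
dequeue(): queue = [89, 72]
enqueue(62): queue = [89, 72, 62]
enqueue(34): queue = [89, 72, 62, 34]
dequeue(): queue = [72, 62, 34]

Answer: 72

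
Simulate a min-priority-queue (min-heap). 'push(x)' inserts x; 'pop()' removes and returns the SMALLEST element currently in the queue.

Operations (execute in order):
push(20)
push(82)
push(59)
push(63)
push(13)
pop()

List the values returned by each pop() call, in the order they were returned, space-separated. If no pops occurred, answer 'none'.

Answer: 13

Derivation:
push(20): heap contents = [20]
push(82): heap contents = [20, 82]
push(59): heap contents = [20, 59, 82]
push(63): heap contents = [20, 59, 63, 82]
push(13): heap contents = [13, 20, 59, 63, 82]
pop() → 13: heap contents = [20, 59, 63, 82]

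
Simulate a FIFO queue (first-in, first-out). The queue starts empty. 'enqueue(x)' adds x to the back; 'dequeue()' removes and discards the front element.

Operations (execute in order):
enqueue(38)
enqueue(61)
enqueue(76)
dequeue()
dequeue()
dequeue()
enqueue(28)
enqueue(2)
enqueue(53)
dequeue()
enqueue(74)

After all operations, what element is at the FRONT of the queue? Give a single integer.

Answer: 2

Derivation:
enqueue(38): queue = [38]
enqueue(61): queue = [38, 61]
enqueue(76): queue = [38, 61, 76]
dequeue(): queue = [61, 76]
dequeue(): queue = [76]
dequeue(): queue = []
enqueue(28): queue = [28]
enqueue(2): queue = [28, 2]
enqueue(53): queue = [28, 2, 53]
dequeue(): queue = [2, 53]
enqueue(74): queue = [2, 53, 74]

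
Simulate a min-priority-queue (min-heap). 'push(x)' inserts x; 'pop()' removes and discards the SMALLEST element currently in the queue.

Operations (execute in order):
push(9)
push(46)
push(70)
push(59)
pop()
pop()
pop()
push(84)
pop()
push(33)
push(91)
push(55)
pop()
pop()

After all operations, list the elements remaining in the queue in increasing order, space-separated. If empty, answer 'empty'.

Answer: 84 91

Derivation:
push(9): heap contents = [9]
push(46): heap contents = [9, 46]
push(70): heap contents = [9, 46, 70]
push(59): heap contents = [9, 46, 59, 70]
pop() → 9: heap contents = [46, 59, 70]
pop() → 46: heap contents = [59, 70]
pop() → 59: heap contents = [70]
push(84): heap contents = [70, 84]
pop() → 70: heap contents = [84]
push(33): heap contents = [33, 84]
push(91): heap contents = [33, 84, 91]
push(55): heap contents = [33, 55, 84, 91]
pop() → 33: heap contents = [55, 84, 91]
pop() → 55: heap contents = [84, 91]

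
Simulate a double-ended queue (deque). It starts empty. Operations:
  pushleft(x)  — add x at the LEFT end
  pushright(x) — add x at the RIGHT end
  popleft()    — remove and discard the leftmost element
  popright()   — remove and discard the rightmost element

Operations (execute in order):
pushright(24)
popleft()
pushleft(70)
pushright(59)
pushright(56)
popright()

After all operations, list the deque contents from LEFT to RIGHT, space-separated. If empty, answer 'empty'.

Answer: 70 59

Derivation:
pushright(24): [24]
popleft(): []
pushleft(70): [70]
pushright(59): [70, 59]
pushright(56): [70, 59, 56]
popright(): [70, 59]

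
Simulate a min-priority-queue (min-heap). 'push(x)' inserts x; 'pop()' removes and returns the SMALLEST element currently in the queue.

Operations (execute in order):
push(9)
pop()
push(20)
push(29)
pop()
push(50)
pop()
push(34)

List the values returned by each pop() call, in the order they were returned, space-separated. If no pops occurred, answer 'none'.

push(9): heap contents = [9]
pop() → 9: heap contents = []
push(20): heap contents = [20]
push(29): heap contents = [20, 29]
pop() → 20: heap contents = [29]
push(50): heap contents = [29, 50]
pop() → 29: heap contents = [50]
push(34): heap contents = [34, 50]

Answer: 9 20 29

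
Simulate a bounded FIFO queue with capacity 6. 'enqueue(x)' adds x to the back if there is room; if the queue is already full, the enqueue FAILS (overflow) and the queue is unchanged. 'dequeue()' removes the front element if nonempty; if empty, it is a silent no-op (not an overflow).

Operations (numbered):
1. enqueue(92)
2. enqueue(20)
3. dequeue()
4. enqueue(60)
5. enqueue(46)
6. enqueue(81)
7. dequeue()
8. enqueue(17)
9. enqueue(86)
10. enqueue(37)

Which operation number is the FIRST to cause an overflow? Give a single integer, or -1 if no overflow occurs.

1. enqueue(92): size=1
2. enqueue(20): size=2
3. dequeue(): size=1
4. enqueue(60): size=2
5. enqueue(46): size=3
6. enqueue(81): size=4
7. dequeue(): size=3
8. enqueue(17): size=4
9. enqueue(86): size=5
10. enqueue(37): size=6

Answer: -1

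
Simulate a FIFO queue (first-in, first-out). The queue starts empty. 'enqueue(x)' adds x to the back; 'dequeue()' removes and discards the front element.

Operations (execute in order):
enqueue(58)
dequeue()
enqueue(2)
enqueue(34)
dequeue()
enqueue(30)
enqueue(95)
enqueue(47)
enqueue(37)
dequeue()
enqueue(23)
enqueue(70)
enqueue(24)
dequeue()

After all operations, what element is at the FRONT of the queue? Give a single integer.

Answer: 95

Derivation:
enqueue(58): queue = [58]
dequeue(): queue = []
enqueue(2): queue = [2]
enqueue(34): queue = [2, 34]
dequeue(): queue = [34]
enqueue(30): queue = [34, 30]
enqueue(95): queue = [34, 30, 95]
enqueue(47): queue = [34, 30, 95, 47]
enqueue(37): queue = [34, 30, 95, 47, 37]
dequeue(): queue = [30, 95, 47, 37]
enqueue(23): queue = [30, 95, 47, 37, 23]
enqueue(70): queue = [30, 95, 47, 37, 23, 70]
enqueue(24): queue = [30, 95, 47, 37, 23, 70, 24]
dequeue(): queue = [95, 47, 37, 23, 70, 24]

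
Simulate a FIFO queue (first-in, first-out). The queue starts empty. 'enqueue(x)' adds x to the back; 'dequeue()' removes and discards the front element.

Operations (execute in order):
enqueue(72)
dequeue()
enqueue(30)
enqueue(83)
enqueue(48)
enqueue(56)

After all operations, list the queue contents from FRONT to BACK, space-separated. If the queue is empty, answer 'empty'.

Answer: 30 83 48 56

Derivation:
enqueue(72): [72]
dequeue(): []
enqueue(30): [30]
enqueue(83): [30, 83]
enqueue(48): [30, 83, 48]
enqueue(56): [30, 83, 48, 56]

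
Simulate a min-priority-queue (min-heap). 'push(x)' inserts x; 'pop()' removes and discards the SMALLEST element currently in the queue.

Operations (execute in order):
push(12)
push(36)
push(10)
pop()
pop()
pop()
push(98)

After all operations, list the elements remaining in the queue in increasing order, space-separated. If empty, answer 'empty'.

push(12): heap contents = [12]
push(36): heap contents = [12, 36]
push(10): heap contents = [10, 12, 36]
pop() → 10: heap contents = [12, 36]
pop() → 12: heap contents = [36]
pop() → 36: heap contents = []
push(98): heap contents = [98]

Answer: 98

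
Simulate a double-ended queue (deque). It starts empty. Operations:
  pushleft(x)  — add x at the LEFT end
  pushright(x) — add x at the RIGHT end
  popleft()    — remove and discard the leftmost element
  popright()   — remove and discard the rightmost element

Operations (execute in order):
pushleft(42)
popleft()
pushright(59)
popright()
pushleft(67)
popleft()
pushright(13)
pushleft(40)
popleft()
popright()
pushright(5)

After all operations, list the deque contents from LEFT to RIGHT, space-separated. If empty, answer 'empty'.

pushleft(42): [42]
popleft(): []
pushright(59): [59]
popright(): []
pushleft(67): [67]
popleft(): []
pushright(13): [13]
pushleft(40): [40, 13]
popleft(): [13]
popright(): []
pushright(5): [5]

Answer: 5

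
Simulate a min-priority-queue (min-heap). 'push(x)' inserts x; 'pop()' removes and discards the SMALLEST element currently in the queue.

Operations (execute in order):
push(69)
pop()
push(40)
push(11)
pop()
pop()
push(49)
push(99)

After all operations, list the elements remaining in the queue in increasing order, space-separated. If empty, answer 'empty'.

Answer: 49 99

Derivation:
push(69): heap contents = [69]
pop() → 69: heap contents = []
push(40): heap contents = [40]
push(11): heap contents = [11, 40]
pop() → 11: heap contents = [40]
pop() → 40: heap contents = []
push(49): heap contents = [49]
push(99): heap contents = [49, 99]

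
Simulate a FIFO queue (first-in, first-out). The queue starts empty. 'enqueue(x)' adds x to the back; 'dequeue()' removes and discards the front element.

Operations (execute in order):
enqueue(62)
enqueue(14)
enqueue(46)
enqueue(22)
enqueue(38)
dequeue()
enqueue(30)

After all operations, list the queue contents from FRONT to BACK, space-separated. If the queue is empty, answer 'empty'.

Answer: 14 46 22 38 30

Derivation:
enqueue(62): [62]
enqueue(14): [62, 14]
enqueue(46): [62, 14, 46]
enqueue(22): [62, 14, 46, 22]
enqueue(38): [62, 14, 46, 22, 38]
dequeue(): [14, 46, 22, 38]
enqueue(30): [14, 46, 22, 38, 30]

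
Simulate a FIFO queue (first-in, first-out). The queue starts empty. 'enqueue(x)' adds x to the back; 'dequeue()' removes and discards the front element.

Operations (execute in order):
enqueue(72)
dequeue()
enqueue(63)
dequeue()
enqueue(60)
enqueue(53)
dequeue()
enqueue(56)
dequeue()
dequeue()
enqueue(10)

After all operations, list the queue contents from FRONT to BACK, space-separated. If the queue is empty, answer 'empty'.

Answer: 10

Derivation:
enqueue(72): [72]
dequeue(): []
enqueue(63): [63]
dequeue(): []
enqueue(60): [60]
enqueue(53): [60, 53]
dequeue(): [53]
enqueue(56): [53, 56]
dequeue(): [56]
dequeue(): []
enqueue(10): [10]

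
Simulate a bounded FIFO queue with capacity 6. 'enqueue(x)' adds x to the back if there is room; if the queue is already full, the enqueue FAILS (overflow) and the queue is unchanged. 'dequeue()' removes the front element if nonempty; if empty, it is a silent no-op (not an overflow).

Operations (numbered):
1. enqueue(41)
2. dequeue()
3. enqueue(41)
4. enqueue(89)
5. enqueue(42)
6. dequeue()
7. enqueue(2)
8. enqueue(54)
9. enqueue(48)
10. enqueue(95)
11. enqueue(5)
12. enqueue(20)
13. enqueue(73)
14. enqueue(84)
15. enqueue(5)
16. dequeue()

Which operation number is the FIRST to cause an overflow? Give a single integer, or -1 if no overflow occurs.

1. enqueue(41): size=1
2. dequeue(): size=0
3. enqueue(41): size=1
4. enqueue(89): size=2
5. enqueue(42): size=3
6. dequeue(): size=2
7. enqueue(2): size=3
8. enqueue(54): size=4
9. enqueue(48): size=5
10. enqueue(95): size=6
11. enqueue(5): size=6=cap → OVERFLOW (fail)
12. enqueue(20): size=6=cap → OVERFLOW (fail)
13. enqueue(73): size=6=cap → OVERFLOW (fail)
14. enqueue(84): size=6=cap → OVERFLOW (fail)
15. enqueue(5): size=6=cap → OVERFLOW (fail)
16. dequeue(): size=5

Answer: 11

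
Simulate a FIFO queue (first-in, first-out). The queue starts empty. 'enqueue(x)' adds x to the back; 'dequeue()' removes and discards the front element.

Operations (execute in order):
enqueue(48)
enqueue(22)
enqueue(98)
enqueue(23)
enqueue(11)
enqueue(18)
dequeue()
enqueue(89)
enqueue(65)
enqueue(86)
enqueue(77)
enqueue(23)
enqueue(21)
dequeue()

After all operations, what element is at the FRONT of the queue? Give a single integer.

Answer: 98

Derivation:
enqueue(48): queue = [48]
enqueue(22): queue = [48, 22]
enqueue(98): queue = [48, 22, 98]
enqueue(23): queue = [48, 22, 98, 23]
enqueue(11): queue = [48, 22, 98, 23, 11]
enqueue(18): queue = [48, 22, 98, 23, 11, 18]
dequeue(): queue = [22, 98, 23, 11, 18]
enqueue(89): queue = [22, 98, 23, 11, 18, 89]
enqueue(65): queue = [22, 98, 23, 11, 18, 89, 65]
enqueue(86): queue = [22, 98, 23, 11, 18, 89, 65, 86]
enqueue(77): queue = [22, 98, 23, 11, 18, 89, 65, 86, 77]
enqueue(23): queue = [22, 98, 23, 11, 18, 89, 65, 86, 77, 23]
enqueue(21): queue = [22, 98, 23, 11, 18, 89, 65, 86, 77, 23, 21]
dequeue(): queue = [98, 23, 11, 18, 89, 65, 86, 77, 23, 21]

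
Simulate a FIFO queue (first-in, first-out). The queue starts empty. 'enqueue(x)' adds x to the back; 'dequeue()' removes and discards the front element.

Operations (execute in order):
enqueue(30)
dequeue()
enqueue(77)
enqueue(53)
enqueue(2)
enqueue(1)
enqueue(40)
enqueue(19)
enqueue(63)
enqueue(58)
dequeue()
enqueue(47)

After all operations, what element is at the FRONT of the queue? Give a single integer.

Answer: 53

Derivation:
enqueue(30): queue = [30]
dequeue(): queue = []
enqueue(77): queue = [77]
enqueue(53): queue = [77, 53]
enqueue(2): queue = [77, 53, 2]
enqueue(1): queue = [77, 53, 2, 1]
enqueue(40): queue = [77, 53, 2, 1, 40]
enqueue(19): queue = [77, 53, 2, 1, 40, 19]
enqueue(63): queue = [77, 53, 2, 1, 40, 19, 63]
enqueue(58): queue = [77, 53, 2, 1, 40, 19, 63, 58]
dequeue(): queue = [53, 2, 1, 40, 19, 63, 58]
enqueue(47): queue = [53, 2, 1, 40, 19, 63, 58, 47]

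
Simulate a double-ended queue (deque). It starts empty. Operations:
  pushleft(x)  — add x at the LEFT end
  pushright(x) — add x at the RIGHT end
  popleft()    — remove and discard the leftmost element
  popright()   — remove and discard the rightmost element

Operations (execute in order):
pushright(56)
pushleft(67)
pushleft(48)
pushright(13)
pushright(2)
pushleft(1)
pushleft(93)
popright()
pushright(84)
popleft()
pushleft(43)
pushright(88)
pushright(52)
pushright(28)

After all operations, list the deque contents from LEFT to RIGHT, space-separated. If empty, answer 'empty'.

pushright(56): [56]
pushleft(67): [67, 56]
pushleft(48): [48, 67, 56]
pushright(13): [48, 67, 56, 13]
pushright(2): [48, 67, 56, 13, 2]
pushleft(1): [1, 48, 67, 56, 13, 2]
pushleft(93): [93, 1, 48, 67, 56, 13, 2]
popright(): [93, 1, 48, 67, 56, 13]
pushright(84): [93, 1, 48, 67, 56, 13, 84]
popleft(): [1, 48, 67, 56, 13, 84]
pushleft(43): [43, 1, 48, 67, 56, 13, 84]
pushright(88): [43, 1, 48, 67, 56, 13, 84, 88]
pushright(52): [43, 1, 48, 67, 56, 13, 84, 88, 52]
pushright(28): [43, 1, 48, 67, 56, 13, 84, 88, 52, 28]

Answer: 43 1 48 67 56 13 84 88 52 28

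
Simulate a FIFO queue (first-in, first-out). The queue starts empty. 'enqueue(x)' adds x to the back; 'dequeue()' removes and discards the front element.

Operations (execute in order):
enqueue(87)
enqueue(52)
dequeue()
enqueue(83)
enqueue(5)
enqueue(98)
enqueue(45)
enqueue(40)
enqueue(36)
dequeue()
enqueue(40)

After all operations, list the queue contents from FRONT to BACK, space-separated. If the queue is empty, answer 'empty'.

enqueue(87): [87]
enqueue(52): [87, 52]
dequeue(): [52]
enqueue(83): [52, 83]
enqueue(5): [52, 83, 5]
enqueue(98): [52, 83, 5, 98]
enqueue(45): [52, 83, 5, 98, 45]
enqueue(40): [52, 83, 5, 98, 45, 40]
enqueue(36): [52, 83, 5, 98, 45, 40, 36]
dequeue(): [83, 5, 98, 45, 40, 36]
enqueue(40): [83, 5, 98, 45, 40, 36, 40]

Answer: 83 5 98 45 40 36 40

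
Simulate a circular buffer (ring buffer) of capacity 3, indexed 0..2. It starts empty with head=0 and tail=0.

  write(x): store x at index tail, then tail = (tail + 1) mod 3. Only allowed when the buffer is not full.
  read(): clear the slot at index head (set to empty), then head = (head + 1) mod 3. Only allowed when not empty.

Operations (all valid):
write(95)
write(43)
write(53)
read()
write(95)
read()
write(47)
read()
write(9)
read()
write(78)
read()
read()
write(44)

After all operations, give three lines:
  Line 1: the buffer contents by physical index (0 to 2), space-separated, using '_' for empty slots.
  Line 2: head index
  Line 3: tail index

Answer: 78 44 _
0
2

Derivation:
write(95): buf=[95 _ _], head=0, tail=1, size=1
write(43): buf=[95 43 _], head=0, tail=2, size=2
write(53): buf=[95 43 53], head=0, tail=0, size=3
read(): buf=[_ 43 53], head=1, tail=0, size=2
write(95): buf=[95 43 53], head=1, tail=1, size=3
read(): buf=[95 _ 53], head=2, tail=1, size=2
write(47): buf=[95 47 53], head=2, tail=2, size=3
read(): buf=[95 47 _], head=0, tail=2, size=2
write(9): buf=[95 47 9], head=0, tail=0, size=3
read(): buf=[_ 47 9], head=1, tail=0, size=2
write(78): buf=[78 47 9], head=1, tail=1, size=3
read(): buf=[78 _ 9], head=2, tail=1, size=2
read(): buf=[78 _ _], head=0, tail=1, size=1
write(44): buf=[78 44 _], head=0, tail=2, size=2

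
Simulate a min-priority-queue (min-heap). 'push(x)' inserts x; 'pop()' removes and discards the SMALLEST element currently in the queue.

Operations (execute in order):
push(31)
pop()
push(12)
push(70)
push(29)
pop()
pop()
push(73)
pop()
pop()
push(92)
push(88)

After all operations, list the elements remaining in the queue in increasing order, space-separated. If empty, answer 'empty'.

Answer: 88 92

Derivation:
push(31): heap contents = [31]
pop() → 31: heap contents = []
push(12): heap contents = [12]
push(70): heap contents = [12, 70]
push(29): heap contents = [12, 29, 70]
pop() → 12: heap contents = [29, 70]
pop() → 29: heap contents = [70]
push(73): heap contents = [70, 73]
pop() → 70: heap contents = [73]
pop() → 73: heap contents = []
push(92): heap contents = [92]
push(88): heap contents = [88, 92]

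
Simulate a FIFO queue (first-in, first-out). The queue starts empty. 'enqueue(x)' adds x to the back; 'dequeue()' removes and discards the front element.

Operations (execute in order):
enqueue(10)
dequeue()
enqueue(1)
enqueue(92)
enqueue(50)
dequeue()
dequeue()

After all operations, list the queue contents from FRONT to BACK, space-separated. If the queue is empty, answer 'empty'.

Answer: 50

Derivation:
enqueue(10): [10]
dequeue(): []
enqueue(1): [1]
enqueue(92): [1, 92]
enqueue(50): [1, 92, 50]
dequeue(): [92, 50]
dequeue(): [50]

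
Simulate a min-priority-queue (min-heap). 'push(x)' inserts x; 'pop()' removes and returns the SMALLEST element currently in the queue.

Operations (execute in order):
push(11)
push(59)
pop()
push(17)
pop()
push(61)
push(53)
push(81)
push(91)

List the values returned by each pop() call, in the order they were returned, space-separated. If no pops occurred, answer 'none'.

push(11): heap contents = [11]
push(59): heap contents = [11, 59]
pop() → 11: heap contents = [59]
push(17): heap contents = [17, 59]
pop() → 17: heap contents = [59]
push(61): heap contents = [59, 61]
push(53): heap contents = [53, 59, 61]
push(81): heap contents = [53, 59, 61, 81]
push(91): heap contents = [53, 59, 61, 81, 91]

Answer: 11 17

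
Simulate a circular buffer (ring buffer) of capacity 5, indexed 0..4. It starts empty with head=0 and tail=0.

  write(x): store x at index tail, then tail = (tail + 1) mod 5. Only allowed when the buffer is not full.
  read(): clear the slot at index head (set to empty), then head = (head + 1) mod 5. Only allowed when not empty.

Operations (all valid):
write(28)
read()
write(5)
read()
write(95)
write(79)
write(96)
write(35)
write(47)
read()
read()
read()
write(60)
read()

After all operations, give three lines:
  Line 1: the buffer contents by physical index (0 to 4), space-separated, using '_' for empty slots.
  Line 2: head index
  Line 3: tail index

Answer: _ 47 60 _ _
1
3

Derivation:
write(28): buf=[28 _ _ _ _], head=0, tail=1, size=1
read(): buf=[_ _ _ _ _], head=1, tail=1, size=0
write(5): buf=[_ 5 _ _ _], head=1, tail=2, size=1
read(): buf=[_ _ _ _ _], head=2, tail=2, size=0
write(95): buf=[_ _ 95 _ _], head=2, tail=3, size=1
write(79): buf=[_ _ 95 79 _], head=2, tail=4, size=2
write(96): buf=[_ _ 95 79 96], head=2, tail=0, size=3
write(35): buf=[35 _ 95 79 96], head=2, tail=1, size=4
write(47): buf=[35 47 95 79 96], head=2, tail=2, size=5
read(): buf=[35 47 _ 79 96], head=3, tail=2, size=4
read(): buf=[35 47 _ _ 96], head=4, tail=2, size=3
read(): buf=[35 47 _ _ _], head=0, tail=2, size=2
write(60): buf=[35 47 60 _ _], head=0, tail=3, size=3
read(): buf=[_ 47 60 _ _], head=1, tail=3, size=2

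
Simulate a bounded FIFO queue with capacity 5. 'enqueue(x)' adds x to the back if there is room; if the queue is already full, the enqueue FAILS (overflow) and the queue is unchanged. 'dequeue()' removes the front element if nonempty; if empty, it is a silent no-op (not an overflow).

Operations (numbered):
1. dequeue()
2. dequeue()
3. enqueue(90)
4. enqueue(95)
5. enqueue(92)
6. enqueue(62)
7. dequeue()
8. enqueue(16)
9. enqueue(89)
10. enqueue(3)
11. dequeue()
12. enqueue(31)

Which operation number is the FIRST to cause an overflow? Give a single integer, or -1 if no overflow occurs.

1. dequeue(): empty, no-op, size=0
2. dequeue(): empty, no-op, size=0
3. enqueue(90): size=1
4. enqueue(95): size=2
5. enqueue(92): size=3
6. enqueue(62): size=4
7. dequeue(): size=3
8. enqueue(16): size=4
9. enqueue(89): size=5
10. enqueue(3): size=5=cap → OVERFLOW (fail)
11. dequeue(): size=4
12. enqueue(31): size=5

Answer: 10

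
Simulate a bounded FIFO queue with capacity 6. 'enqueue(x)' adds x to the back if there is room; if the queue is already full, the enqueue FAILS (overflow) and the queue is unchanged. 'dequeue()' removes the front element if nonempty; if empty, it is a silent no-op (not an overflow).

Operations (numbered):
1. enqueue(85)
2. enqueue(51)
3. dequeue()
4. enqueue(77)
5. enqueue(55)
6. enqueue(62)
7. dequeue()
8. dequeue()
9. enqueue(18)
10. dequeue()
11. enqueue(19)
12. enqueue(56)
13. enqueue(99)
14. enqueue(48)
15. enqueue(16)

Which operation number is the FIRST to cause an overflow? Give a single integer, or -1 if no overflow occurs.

Answer: 15

Derivation:
1. enqueue(85): size=1
2. enqueue(51): size=2
3. dequeue(): size=1
4. enqueue(77): size=2
5. enqueue(55): size=3
6. enqueue(62): size=4
7. dequeue(): size=3
8. dequeue(): size=2
9. enqueue(18): size=3
10. dequeue(): size=2
11. enqueue(19): size=3
12. enqueue(56): size=4
13. enqueue(99): size=5
14. enqueue(48): size=6
15. enqueue(16): size=6=cap → OVERFLOW (fail)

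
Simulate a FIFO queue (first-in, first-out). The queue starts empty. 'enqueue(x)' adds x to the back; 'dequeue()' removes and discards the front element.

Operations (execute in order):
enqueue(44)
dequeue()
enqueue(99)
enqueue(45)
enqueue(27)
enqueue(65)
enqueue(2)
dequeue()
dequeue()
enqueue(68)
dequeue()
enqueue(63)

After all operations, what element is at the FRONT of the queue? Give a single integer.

enqueue(44): queue = [44]
dequeue(): queue = []
enqueue(99): queue = [99]
enqueue(45): queue = [99, 45]
enqueue(27): queue = [99, 45, 27]
enqueue(65): queue = [99, 45, 27, 65]
enqueue(2): queue = [99, 45, 27, 65, 2]
dequeue(): queue = [45, 27, 65, 2]
dequeue(): queue = [27, 65, 2]
enqueue(68): queue = [27, 65, 2, 68]
dequeue(): queue = [65, 2, 68]
enqueue(63): queue = [65, 2, 68, 63]

Answer: 65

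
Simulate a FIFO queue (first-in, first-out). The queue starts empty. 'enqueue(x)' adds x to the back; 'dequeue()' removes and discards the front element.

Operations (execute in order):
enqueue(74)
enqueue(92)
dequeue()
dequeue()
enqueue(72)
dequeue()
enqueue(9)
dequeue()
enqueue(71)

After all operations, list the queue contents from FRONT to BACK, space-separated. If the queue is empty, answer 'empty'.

enqueue(74): [74]
enqueue(92): [74, 92]
dequeue(): [92]
dequeue(): []
enqueue(72): [72]
dequeue(): []
enqueue(9): [9]
dequeue(): []
enqueue(71): [71]

Answer: 71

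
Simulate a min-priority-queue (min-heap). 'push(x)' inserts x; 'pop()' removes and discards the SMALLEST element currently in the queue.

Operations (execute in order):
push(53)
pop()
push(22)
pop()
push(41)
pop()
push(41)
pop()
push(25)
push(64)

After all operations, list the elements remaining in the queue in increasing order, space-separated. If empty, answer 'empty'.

Answer: 25 64

Derivation:
push(53): heap contents = [53]
pop() → 53: heap contents = []
push(22): heap contents = [22]
pop() → 22: heap contents = []
push(41): heap contents = [41]
pop() → 41: heap contents = []
push(41): heap contents = [41]
pop() → 41: heap contents = []
push(25): heap contents = [25]
push(64): heap contents = [25, 64]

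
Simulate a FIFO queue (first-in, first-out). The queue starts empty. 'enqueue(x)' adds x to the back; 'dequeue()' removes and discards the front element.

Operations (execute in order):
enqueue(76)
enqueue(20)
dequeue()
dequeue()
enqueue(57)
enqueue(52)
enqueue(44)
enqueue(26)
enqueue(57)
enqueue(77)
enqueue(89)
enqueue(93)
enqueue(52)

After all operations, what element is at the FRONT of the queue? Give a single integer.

enqueue(76): queue = [76]
enqueue(20): queue = [76, 20]
dequeue(): queue = [20]
dequeue(): queue = []
enqueue(57): queue = [57]
enqueue(52): queue = [57, 52]
enqueue(44): queue = [57, 52, 44]
enqueue(26): queue = [57, 52, 44, 26]
enqueue(57): queue = [57, 52, 44, 26, 57]
enqueue(77): queue = [57, 52, 44, 26, 57, 77]
enqueue(89): queue = [57, 52, 44, 26, 57, 77, 89]
enqueue(93): queue = [57, 52, 44, 26, 57, 77, 89, 93]
enqueue(52): queue = [57, 52, 44, 26, 57, 77, 89, 93, 52]

Answer: 57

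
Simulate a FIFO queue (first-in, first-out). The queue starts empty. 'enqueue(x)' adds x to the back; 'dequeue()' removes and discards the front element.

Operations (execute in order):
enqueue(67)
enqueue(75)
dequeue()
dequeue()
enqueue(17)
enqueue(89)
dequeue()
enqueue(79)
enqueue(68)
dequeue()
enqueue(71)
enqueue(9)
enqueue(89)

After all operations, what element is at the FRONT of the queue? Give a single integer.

enqueue(67): queue = [67]
enqueue(75): queue = [67, 75]
dequeue(): queue = [75]
dequeue(): queue = []
enqueue(17): queue = [17]
enqueue(89): queue = [17, 89]
dequeue(): queue = [89]
enqueue(79): queue = [89, 79]
enqueue(68): queue = [89, 79, 68]
dequeue(): queue = [79, 68]
enqueue(71): queue = [79, 68, 71]
enqueue(9): queue = [79, 68, 71, 9]
enqueue(89): queue = [79, 68, 71, 9, 89]

Answer: 79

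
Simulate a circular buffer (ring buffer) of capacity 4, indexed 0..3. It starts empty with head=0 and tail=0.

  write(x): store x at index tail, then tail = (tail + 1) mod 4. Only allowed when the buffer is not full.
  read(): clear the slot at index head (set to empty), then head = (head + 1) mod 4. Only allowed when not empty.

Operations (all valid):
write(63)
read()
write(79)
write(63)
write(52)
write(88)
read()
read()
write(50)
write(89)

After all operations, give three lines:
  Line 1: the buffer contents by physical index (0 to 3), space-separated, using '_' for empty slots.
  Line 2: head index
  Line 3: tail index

write(63): buf=[63 _ _ _], head=0, tail=1, size=1
read(): buf=[_ _ _ _], head=1, tail=1, size=0
write(79): buf=[_ 79 _ _], head=1, tail=2, size=1
write(63): buf=[_ 79 63 _], head=1, tail=3, size=2
write(52): buf=[_ 79 63 52], head=1, tail=0, size=3
write(88): buf=[88 79 63 52], head=1, tail=1, size=4
read(): buf=[88 _ 63 52], head=2, tail=1, size=3
read(): buf=[88 _ _ 52], head=3, tail=1, size=2
write(50): buf=[88 50 _ 52], head=3, tail=2, size=3
write(89): buf=[88 50 89 52], head=3, tail=3, size=4

Answer: 88 50 89 52
3
3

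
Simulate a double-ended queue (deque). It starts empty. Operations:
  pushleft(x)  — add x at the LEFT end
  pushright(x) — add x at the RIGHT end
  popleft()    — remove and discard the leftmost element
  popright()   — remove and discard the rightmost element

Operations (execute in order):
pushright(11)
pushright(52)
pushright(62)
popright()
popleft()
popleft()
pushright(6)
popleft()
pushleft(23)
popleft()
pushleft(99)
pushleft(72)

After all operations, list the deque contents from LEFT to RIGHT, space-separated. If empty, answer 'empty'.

Answer: 72 99

Derivation:
pushright(11): [11]
pushright(52): [11, 52]
pushright(62): [11, 52, 62]
popright(): [11, 52]
popleft(): [52]
popleft(): []
pushright(6): [6]
popleft(): []
pushleft(23): [23]
popleft(): []
pushleft(99): [99]
pushleft(72): [72, 99]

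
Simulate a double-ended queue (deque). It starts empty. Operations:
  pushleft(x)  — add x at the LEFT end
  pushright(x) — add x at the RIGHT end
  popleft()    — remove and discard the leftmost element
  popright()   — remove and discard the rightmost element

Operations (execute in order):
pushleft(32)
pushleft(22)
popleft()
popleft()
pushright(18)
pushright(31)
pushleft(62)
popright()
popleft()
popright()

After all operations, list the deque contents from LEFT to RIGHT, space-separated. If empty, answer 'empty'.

Answer: empty

Derivation:
pushleft(32): [32]
pushleft(22): [22, 32]
popleft(): [32]
popleft(): []
pushright(18): [18]
pushright(31): [18, 31]
pushleft(62): [62, 18, 31]
popright(): [62, 18]
popleft(): [18]
popright(): []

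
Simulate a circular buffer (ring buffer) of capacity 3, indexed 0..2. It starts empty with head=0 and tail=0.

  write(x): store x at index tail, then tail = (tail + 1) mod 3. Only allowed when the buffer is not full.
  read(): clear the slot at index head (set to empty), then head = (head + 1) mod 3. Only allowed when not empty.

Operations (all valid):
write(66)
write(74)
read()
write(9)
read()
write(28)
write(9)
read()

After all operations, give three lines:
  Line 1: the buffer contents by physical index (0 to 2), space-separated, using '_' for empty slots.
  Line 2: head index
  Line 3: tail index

write(66): buf=[66 _ _], head=0, tail=1, size=1
write(74): buf=[66 74 _], head=0, tail=2, size=2
read(): buf=[_ 74 _], head=1, tail=2, size=1
write(9): buf=[_ 74 9], head=1, tail=0, size=2
read(): buf=[_ _ 9], head=2, tail=0, size=1
write(28): buf=[28 _ 9], head=2, tail=1, size=2
write(9): buf=[28 9 9], head=2, tail=2, size=3
read(): buf=[28 9 _], head=0, tail=2, size=2

Answer: 28 9 _
0
2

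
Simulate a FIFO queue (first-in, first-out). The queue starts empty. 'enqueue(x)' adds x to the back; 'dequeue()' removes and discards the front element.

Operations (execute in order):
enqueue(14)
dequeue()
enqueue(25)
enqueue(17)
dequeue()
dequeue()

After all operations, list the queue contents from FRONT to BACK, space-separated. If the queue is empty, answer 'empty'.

Answer: empty

Derivation:
enqueue(14): [14]
dequeue(): []
enqueue(25): [25]
enqueue(17): [25, 17]
dequeue(): [17]
dequeue(): []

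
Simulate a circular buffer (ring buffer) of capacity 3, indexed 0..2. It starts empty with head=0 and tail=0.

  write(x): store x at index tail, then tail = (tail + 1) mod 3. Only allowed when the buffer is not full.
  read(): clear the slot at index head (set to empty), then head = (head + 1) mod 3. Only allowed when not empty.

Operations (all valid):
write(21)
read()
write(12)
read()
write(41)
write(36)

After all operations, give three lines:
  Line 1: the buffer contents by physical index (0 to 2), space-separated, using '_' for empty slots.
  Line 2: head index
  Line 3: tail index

Answer: 36 _ 41
2
1

Derivation:
write(21): buf=[21 _ _], head=0, tail=1, size=1
read(): buf=[_ _ _], head=1, tail=1, size=0
write(12): buf=[_ 12 _], head=1, tail=2, size=1
read(): buf=[_ _ _], head=2, tail=2, size=0
write(41): buf=[_ _ 41], head=2, tail=0, size=1
write(36): buf=[36 _ 41], head=2, tail=1, size=2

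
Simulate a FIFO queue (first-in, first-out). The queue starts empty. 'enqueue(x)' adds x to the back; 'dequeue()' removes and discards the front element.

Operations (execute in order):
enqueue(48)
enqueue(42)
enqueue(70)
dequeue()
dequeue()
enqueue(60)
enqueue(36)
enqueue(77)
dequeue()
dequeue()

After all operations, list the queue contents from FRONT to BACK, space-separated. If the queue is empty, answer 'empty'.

Answer: 36 77

Derivation:
enqueue(48): [48]
enqueue(42): [48, 42]
enqueue(70): [48, 42, 70]
dequeue(): [42, 70]
dequeue(): [70]
enqueue(60): [70, 60]
enqueue(36): [70, 60, 36]
enqueue(77): [70, 60, 36, 77]
dequeue(): [60, 36, 77]
dequeue(): [36, 77]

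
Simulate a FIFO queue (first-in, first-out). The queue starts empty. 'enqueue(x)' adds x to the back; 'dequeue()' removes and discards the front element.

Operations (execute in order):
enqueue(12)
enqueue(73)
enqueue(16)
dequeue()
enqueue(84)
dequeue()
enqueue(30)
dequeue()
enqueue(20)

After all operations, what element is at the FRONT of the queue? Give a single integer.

Answer: 84

Derivation:
enqueue(12): queue = [12]
enqueue(73): queue = [12, 73]
enqueue(16): queue = [12, 73, 16]
dequeue(): queue = [73, 16]
enqueue(84): queue = [73, 16, 84]
dequeue(): queue = [16, 84]
enqueue(30): queue = [16, 84, 30]
dequeue(): queue = [84, 30]
enqueue(20): queue = [84, 30, 20]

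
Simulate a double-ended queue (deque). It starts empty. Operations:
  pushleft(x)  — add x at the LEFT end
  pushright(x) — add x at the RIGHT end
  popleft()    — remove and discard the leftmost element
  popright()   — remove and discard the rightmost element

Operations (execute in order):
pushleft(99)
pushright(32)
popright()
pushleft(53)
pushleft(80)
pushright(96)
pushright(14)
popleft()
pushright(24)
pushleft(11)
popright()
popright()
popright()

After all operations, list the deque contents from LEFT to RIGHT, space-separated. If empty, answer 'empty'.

pushleft(99): [99]
pushright(32): [99, 32]
popright(): [99]
pushleft(53): [53, 99]
pushleft(80): [80, 53, 99]
pushright(96): [80, 53, 99, 96]
pushright(14): [80, 53, 99, 96, 14]
popleft(): [53, 99, 96, 14]
pushright(24): [53, 99, 96, 14, 24]
pushleft(11): [11, 53, 99, 96, 14, 24]
popright(): [11, 53, 99, 96, 14]
popright(): [11, 53, 99, 96]
popright(): [11, 53, 99]

Answer: 11 53 99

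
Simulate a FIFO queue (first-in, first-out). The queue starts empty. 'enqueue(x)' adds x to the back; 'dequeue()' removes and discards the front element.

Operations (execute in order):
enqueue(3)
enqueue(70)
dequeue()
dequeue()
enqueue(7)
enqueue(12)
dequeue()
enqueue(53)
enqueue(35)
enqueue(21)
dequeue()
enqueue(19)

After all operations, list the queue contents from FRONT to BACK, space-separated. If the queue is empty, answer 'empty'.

Answer: 53 35 21 19

Derivation:
enqueue(3): [3]
enqueue(70): [3, 70]
dequeue(): [70]
dequeue(): []
enqueue(7): [7]
enqueue(12): [7, 12]
dequeue(): [12]
enqueue(53): [12, 53]
enqueue(35): [12, 53, 35]
enqueue(21): [12, 53, 35, 21]
dequeue(): [53, 35, 21]
enqueue(19): [53, 35, 21, 19]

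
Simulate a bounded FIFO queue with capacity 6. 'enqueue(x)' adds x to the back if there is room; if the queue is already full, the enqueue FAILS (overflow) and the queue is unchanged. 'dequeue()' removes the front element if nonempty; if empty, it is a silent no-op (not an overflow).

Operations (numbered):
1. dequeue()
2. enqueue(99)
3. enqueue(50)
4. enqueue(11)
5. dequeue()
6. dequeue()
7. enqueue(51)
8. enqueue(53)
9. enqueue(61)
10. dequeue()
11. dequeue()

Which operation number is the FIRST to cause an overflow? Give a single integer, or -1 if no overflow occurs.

1. dequeue(): empty, no-op, size=0
2. enqueue(99): size=1
3. enqueue(50): size=2
4. enqueue(11): size=3
5. dequeue(): size=2
6. dequeue(): size=1
7. enqueue(51): size=2
8. enqueue(53): size=3
9. enqueue(61): size=4
10. dequeue(): size=3
11. dequeue(): size=2

Answer: -1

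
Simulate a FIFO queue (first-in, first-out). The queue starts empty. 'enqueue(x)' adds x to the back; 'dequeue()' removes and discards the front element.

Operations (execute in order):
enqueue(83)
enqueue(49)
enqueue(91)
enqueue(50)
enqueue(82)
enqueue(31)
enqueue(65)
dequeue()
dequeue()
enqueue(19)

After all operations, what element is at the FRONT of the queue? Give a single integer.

enqueue(83): queue = [83]
enqueue(49): queue = [83, 49]
enqueue(91): queue = [83, 49, 91]
enqueue(50): queue = [83, 49, 91, 50]
enqueue(82): queue = [83, 49, 91, 50, 82]
enqueue(31): queue = [83, 49, 91, 50, 82, 31]
enqueue(65): queue = [83, 49, 91, 50, 82, 31, 65]
dequeue(): queue = [49, 91, 50, 82, 31, 65]
dequeue(): queue = [91, 50, 82, 31, 65]
enqueue(19): queue = [91, 50, 82, 31, 65, 19]

Answer: 91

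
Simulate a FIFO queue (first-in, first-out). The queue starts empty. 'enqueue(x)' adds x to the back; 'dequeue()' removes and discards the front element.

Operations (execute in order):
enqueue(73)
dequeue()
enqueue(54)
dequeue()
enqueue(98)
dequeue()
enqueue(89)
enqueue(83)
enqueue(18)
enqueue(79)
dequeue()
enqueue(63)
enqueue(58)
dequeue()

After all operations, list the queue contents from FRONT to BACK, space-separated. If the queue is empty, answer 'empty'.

enqueue(73): [73]
dequeue(): []
enqueue(54): [54]
dequeue(): []
enqueue(98): [98]
dequeue(): []
enqueue(89): [89]
enqueue(83): [89, 83]
enqueue(18): [89, 83, 18]
enqueue(79): [89, 83, 18, 79]
dequeue(): [83, 18, 79]
enqueue(63): [83, 18, 79, 63]
enqueue(58): [83, 18, 79, 63, 58]
dequeue(): [18, 79, 63, 58]

Answer: 18 79 63 58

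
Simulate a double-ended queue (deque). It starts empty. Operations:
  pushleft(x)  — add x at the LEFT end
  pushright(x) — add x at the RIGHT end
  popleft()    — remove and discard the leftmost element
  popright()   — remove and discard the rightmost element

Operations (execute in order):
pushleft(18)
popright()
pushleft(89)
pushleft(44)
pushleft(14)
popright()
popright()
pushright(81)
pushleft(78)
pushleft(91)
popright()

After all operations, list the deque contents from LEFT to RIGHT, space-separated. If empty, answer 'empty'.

pushleft(18): [18]
popright(): []
pushleft(89): [89]
pushleft(44): [44, 89]
pushleft(14): [14, 44, 89]
popright(): [14, 44]
popright(): [14]
pushright(81): [14, 81]
pushleft(78): [78, 14, 81]
pushleft(91): [91, 78, 14, 81]
popright(): [91, 78, 14]

Answer: 91 78 14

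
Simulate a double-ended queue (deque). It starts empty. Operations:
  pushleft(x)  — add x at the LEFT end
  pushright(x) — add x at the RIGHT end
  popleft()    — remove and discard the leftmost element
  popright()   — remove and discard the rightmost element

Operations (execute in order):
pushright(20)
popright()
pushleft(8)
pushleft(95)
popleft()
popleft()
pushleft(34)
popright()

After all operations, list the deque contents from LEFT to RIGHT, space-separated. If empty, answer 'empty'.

Answer: empty

Derivation:
pushright(20): [20]
popright(): []
pushleft(8): [8]
pushleft(95): [95, 8]
popleft(): [8]
popleft(): []
pushleft(34): [34]
popright(): []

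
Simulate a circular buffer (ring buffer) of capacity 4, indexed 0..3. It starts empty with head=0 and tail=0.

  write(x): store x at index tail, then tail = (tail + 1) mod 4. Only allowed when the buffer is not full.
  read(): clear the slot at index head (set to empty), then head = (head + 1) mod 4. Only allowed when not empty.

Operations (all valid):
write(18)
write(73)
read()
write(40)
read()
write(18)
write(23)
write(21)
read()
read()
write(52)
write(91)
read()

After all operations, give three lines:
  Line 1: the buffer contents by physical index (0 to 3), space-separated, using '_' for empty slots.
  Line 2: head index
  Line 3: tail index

Answer: _ 21 52 91
1
0

Derivation:
write(18): buf=[18 _ _ _], head=0, tail=1, size=1
write(73): buf=[18 73 _ _], head=0, tail=2, size=2
read(): buf=[_ 73 _ _], head=1, tail=2, size=1
write(40): buf=[_ 73 40 _], head=1, tail=3, size=2
read(): buf=[_ _ 40 _], head=2, tail=3, size=1
write(18): buf=[_ _ 40 18], head=2, tail=0, size=2
write(23): buf=[23 _ 40 18], head=2, tail=1, size=3
write(21): buf=[23 21 40 18], head=2, tail=2, size=4
read(): buf=[23 21 _ 18], head=3, tail=2, size=3
read(): buf=[23 21 _ _], head=0, tail=2, size=2
write(52): buf=[23 21 52 _], head=0, tail=3, size=3
write(91): buf=[23 21 52 91], head=0, tail=0, size=4
read(): buf=[_ 21 52 91], head=1, tail=0, size=3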